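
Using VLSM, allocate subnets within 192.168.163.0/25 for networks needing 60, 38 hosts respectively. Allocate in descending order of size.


60 hosts -> /26 (62 usable): 192.168.163.0/26
38 hosts -> /26 (62 usable): 192.168.163.64/26
Allocation: 192.168.163.0/26 (60 hosts, 62 usable); 192.168.163.64/26 (38 hosts, 62 usable)


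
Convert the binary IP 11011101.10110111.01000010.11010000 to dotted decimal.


11011101 = 221
10110111 = 183
01000010 = 66
11010000 = 208
IP: 221.183.66.208


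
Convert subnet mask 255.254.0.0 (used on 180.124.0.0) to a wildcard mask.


Subnet mask: 255.254.0.0
Wildcard = 255.255.255.255 - subnet mask
255 - 255 = 0
255 - 254 = 1
255 - 0 = 255
255 - 0 = 255
Wildcard: 0.1.255.255


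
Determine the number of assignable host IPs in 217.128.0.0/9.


Host bits = 32 - 9 = 23
Total addresses = 2^23 = 8388608
Usable = total - 2 (network and broadcast)
Usable hosts: 8388606


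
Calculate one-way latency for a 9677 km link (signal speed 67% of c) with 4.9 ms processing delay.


Speed = 0.67 * 3e5 km/s = 201000 km/s
Propagation delay = 9677 / 201000 = 0.0481 s = 48.1443 ms
Processing delay = 4.9 ms
Total one-way latency = 53.0443 ms


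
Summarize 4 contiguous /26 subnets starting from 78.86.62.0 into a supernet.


Original prefix: /26
Number of subnets: 4 = 2^2
New prefix = 26 - 2 = 24
Supernet: 78.86.62.0/24


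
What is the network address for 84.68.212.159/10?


IP:   01010100.01000100.11010100.10011111
Mask: 11111111.11000000.00000000.00000000
AND operation:
Net:  01010100.01000000.00000000.00000000
Network: 84.64.0.0/10


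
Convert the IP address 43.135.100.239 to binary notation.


43 = 00101011
135 = 10000111
100 = 01100100
239 = 11101111
Binary: 00101011.10000111.01100100.11101111


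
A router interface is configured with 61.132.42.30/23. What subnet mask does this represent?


/23 means 23 network bits, 9 host bits
Binary: 11111111111111111111111000000000
Mask: 255.255.254.0


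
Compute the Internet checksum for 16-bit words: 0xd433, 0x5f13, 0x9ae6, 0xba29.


Sum all words (with carry folding):
+ 0xd433 = 0xd433
+ 0x5f13 = 0x3347
+ 0x9ae6 = 0xce2d
+ 0xba29 = 0x8857
One's complement: ~0x8857
Checksum = 0x77a8


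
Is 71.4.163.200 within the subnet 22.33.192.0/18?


Subnet network: 22.33.192.0
Test IP AND mask: 71.4.128.0
No, 71.4.163.200 is not in 22.33.192.0/18


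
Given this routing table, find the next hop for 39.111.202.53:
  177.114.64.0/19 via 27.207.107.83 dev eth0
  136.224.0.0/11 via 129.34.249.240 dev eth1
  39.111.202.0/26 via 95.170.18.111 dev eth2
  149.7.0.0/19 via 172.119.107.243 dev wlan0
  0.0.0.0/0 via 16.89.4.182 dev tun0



Longest prefix match for 39.111.202.53:
  /19 177.114.64.0: no
  /11 136.224.0.0: no
  /26 39.111.202.0: MATCH
  /19 149.7.0.0: no
  /0 0.0.0.0: MATCH
Selected: next-hop 95.170.18.111 via eth2 (matched /26)


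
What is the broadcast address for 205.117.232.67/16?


Network: 205.117.0.0/16
Host bits = 16
Set all host bits to 1:
Broadcast: 205.117.255.255


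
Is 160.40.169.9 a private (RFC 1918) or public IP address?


RFC 1918 private ranges:
  10.0.0.0/8 (10.0.0.0 - 10.255.255.255)
  172.16.0.0/12 (172.16.0.0 - 172.31.255.255)
  192.168.0.0/16 (192.168.0.0 - 192.168.255.255)
Public (not in any RFC 1918 range)


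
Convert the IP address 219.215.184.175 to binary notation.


219 = 11011011
215 = 11010111
184 = 10111000
175 = 10101111
Binary: 11011011.11010111.10111000.10101111


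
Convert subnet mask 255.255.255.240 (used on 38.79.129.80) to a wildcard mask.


Subnet mask: 255.255.255.240
Wildcard = 255.255.255.255 - subnet mask
255 - 255 = 0
255 - 255 = 0
255 - 255 = 0
255 - 240 = 15
Wildcard: 0.0.0.15


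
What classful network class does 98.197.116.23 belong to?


First octet: 98
Binary: 01100010
0xxxxxxx -> Class A (1-126)
Class A, default mask 255.0.0.0 (/8)


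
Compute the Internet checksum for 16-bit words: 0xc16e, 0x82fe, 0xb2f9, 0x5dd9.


Sum all words (with carry folding):
+ 0xc16e = 0xc16e
+ 0x82fe = 0x446d
+ 0xb2f9 = 0xf766
+ 0x5dd9 = 0x5540
One's complement: ~0x5540
Checksum = 0xaabf


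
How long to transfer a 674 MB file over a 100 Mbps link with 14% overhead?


Effective throughput = 100 * (1 - 14/100) = 86 Mbps
File size in Mb = 674 * 8 = 5392 Mb
Time = 5392 / 86
Time = 62.6977 seconds


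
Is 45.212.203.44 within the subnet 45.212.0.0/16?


Subnet network: 45.212.0.0
Test IP AND mask: 45.212.0.0
Yes, 45.212.203.44 is in 45.212.0.0/16


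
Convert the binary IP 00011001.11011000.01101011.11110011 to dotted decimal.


00011001 = 25
11011000 = 216
01101011 = 107
11110011 = 243
IP: 25.216.107.243


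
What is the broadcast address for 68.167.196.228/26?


Network: 68.167.196.192/26
Host bits = 6
Set all host bits to 1:
Broadcast: 68.167.196.255


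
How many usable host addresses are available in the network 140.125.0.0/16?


Host bits = 32 - 16 = 16
Total addresses = 2^16 = 65536
Usable = total - 2 (network and broadcast)
Usable hosts: 65534


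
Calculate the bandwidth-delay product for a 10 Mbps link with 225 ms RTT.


BDP = bandwidth * RTT
= 10 Mbps * 225 ms
= 10 * 1e6 * 225 / 1000 bits
= 2250000 bits
= 281250 bytes
= 274.6582 KB
BDP = 2250000 bits (281250 bytes)


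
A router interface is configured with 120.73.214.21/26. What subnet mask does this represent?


/26 means 26 network bits, 6 host bits
Binary: 11111111111111111111111111000000
Mask: 255.255.255.192


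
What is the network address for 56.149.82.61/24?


IP:   00111000.10010101.01010010.00111101
Mask: 11111111.11111111.11111111.00000000
AND operation:
Net:  00111000.10010101.01010010.00000000
Network: 56.149.82.0/24


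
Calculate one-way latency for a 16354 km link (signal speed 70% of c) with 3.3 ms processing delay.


Speed = 0.7 * 3e5 km/s = 210000 km/s
Propagation delay = 16354 / 210000 = 0.0779 s = 77.8762 ms
Processing delay = 3.3 ms
Total one-way latency = 81.1762 ms


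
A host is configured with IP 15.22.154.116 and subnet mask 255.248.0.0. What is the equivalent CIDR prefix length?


Binary: 11111111.11111000.00000000.00000000
Count leading 1s
Prefix: /13


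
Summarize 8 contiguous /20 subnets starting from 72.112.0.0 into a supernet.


Original prefix: /20
Number of subnets: 8 = 2^3
New prefix = 20 - 3 = 17
Supernet: 72.112.0.0/17


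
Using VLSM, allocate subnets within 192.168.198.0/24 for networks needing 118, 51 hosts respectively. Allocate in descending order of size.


118 hosts -> /25 (126 usable): 192.168.198.0/25
51 hosts -> /26 (62 usable): 192.168.198.128/26
Allocation: 192.168.198.0/25 (118 hosts, 126 usable); 192.168.198.128/26 (51 hosts, 62 usable)


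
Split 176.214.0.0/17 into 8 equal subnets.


New prefix = 17 + 3 = 20
Each subnet has 4096 addresses
  176.214.0.0/20
  176.214.16.0/20
  176.214.32.0/20
  176.214.48.0/20
  176.214.64.0/20
  176.214.80.0/20
  176.214.96.0/20
  176.214.112.0/20
Subnets: 176.214.0.0/20, 176.214.16.0/20, 176.214.32.0/20, 176.214.48.0/20, 176.214.64.0/20, 176.214.80.0/20, 176.214.96.0/20, 176.214.112.0/20


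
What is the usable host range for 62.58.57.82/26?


Network: 62.58.57.64
Broadcast: 62.58.57.127
First usable = network + 1
Last usable = broadcast - 1
Range: 62.58.57.65 to 62.58.57.126


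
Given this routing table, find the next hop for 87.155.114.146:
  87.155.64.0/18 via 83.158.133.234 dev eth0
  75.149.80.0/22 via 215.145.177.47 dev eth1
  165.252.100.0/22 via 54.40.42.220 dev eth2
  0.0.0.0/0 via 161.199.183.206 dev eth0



Longest prefix match for 87.155.114.146:
  /18 87.155.64.0: MATCH
  /22 75.149.80.0: no
  /22 165.252.100.0: no
  /0 0.0.0.0: MATCH
Selected: next-hop 83.158.133.234 via eth0 (matched /18)


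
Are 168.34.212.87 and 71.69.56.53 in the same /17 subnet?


Mask: 255.255.128.0
168.34.212.87 AND mask = 168.34.128.0
71.69.56.53 AND mask = 71.69.0.0
No, different subnets (168.34.128.0 vs 71.69.0.0)


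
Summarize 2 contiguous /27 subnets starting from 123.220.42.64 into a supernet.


Original prefix: /27
Number of subnets: 2 = 2^1
New prefix = 27 - 1 = 26
Supernet: 123.220.42.64/26


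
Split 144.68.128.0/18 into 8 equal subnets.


New prefix = 18 + 3 = 21
Each subnet has 2048 addresses
  144.68.128.0/21
  144.68.136.0/21
  144.68.144.0/21
  144.68.152.0/21
  144.68.160.0/21
  144.68.168.0/21
  144.68.176.0/21
  144.68.184.0/21
Subnets: 144.68.128.0/21, 144.68.136.0/21, 144.68.144.0/21, 144.68.152.0/21, 144.68.160.0/21, 144.68.168.0/21, 144.68.176.0/21, 144.68.184.0/21


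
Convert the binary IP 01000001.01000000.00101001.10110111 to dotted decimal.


01000001 = 65
01000000 = 64
00101001 = 41
10110111 = 183
IP: 65.64.41.183


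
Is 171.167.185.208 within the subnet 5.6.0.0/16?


Subnet network: 5.6.0.0
Test IP AND mask: 171.167.0.0
No, 171.167.185.208 is not in 5.6.0.0/16


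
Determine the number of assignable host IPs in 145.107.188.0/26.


Host bits = 32 - 26 = 6
Total addresses = 2^6 = 64
Usable = total - 2 (network and broadcast)
Usable hosts: 62


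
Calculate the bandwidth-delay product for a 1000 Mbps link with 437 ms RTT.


BDP = bandwidth * RTT
= 1000 Mbps * 437 ms
= 1000 * 1e6 * 437 / 1000 bits
= 437000000 bits
= 54625000 bytes
= 53344.7266 KB
BDP = 437000000 bits (54625000 bytes)


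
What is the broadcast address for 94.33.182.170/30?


Network: 94.33.182.168/30
Host bits = 2
Set all host bits to 1:
Broadcast: 94.33.182.171


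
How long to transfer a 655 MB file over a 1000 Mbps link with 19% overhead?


Effective throughput = 1000 * (1 - 19/100) = 810 Mbps
File size in Mb = 655 * 8 = 5240 Mb
Time = 5240 / 810
Time = 6.4691 seconds


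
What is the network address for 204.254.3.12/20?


IP:   11001100.11111110.00000011.00001100
Mask: 11111111.11111111.11110000.00000000
AND operation:
Net:  11001100.11111110.00000000.00000000
Network: 204.254.0.0/20


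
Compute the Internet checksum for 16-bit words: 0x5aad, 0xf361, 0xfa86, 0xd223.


Sum all words (with carry folding):
+ 0x5aad = 0x5aad
+ 0xf361 = 0x4e0f
+ 0xfa86 = 0x4896
+ 0xd223 = 0x1aba
One's complement: ~0x1aba
Checksum = 0xe545


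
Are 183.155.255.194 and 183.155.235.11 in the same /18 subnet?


Mask: 255.255.192.0
183.155.255.194 AND mask = 183.155.192.0
183.155.235.11 AND mask = 183.155.192.0
Yes, same subnet (183.155.192.0)


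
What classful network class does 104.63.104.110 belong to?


First octet: 104
Binary: 01101000
0xxxxxxx -> Class A (1-126)
Class A, default mask 255.0.0.0 (/8)


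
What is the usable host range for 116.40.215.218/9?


Network: 116.0.0.0
Broadcast: 116.127.255.255
First usable = network + 1
Last usable = broadcast - 1
Range: 116.0.0.1 to 116.127.255.254


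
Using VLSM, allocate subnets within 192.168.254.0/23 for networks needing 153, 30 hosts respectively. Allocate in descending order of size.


153 hosts -> /24 (254 usable): 192.168.254.0/24
30 hosts -> /27 (30 usable): 192.168.255.0/27
Allocation: 192.168.254.0/24 (153 hosts, 254 usable); 192.168.255.0/27 (30 hosts, 30 usable)


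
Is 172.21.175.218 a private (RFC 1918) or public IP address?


RFC 1918 private ranges:
  10.0.0.0/8 (10.0.0.0 - 10.255.255.255)
  172.16.0.0/12 (172.16.0.0 - 172.31.255.255)
  192.168.0.0/16 (192.168.0.0 - 192.168.255.255)
Private (in 172.16.0.0/12)


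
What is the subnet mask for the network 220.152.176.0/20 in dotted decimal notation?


/20 means 20 network bits, 12 host bits
Binary: 11111111111111111111000000000000
Mask: 255.255.240.0


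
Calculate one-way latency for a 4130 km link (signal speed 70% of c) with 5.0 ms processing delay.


Speed = 0.7 * 3e5 km/s = 210000 km/s
Propagation delay = 4130 / 210000 = 0.0197 s = 19.6667 ms
Processing delay = 5.0 ms
Total one-way latency = 24.6667 ms


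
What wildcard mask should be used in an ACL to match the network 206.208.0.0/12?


Subnet mask: 255.240.0.0
Wildcard = 255.255.255.255 - subnet mask
255 - 255 = 0
255 - 240 = 15
255 - 0 = 255
255 - 0 = 255
Wildcard: 0.15.255.255


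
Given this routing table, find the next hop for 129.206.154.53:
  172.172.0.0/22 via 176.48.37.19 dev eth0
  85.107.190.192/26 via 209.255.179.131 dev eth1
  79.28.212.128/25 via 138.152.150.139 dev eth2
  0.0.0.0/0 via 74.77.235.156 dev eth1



Longest prefix match for 129.206.154.53:
  /22 172.172.0.0: no
  /26 85.107.190.192: no
  /25 79.28.212.128: no
  /0 0.0.0.0: MATCH
Selected: next-hop 74.77.235.156 via eth1 (matched /0)


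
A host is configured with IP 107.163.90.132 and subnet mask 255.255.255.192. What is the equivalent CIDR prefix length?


Binary: 11111111.11111111.11111111.11000000
Count leading 1s
Prefix: /26


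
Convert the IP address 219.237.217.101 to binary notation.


219 = 11011011
237 = 11101101
217 = 11011001
101 = 01100101
Binary: 11011011.11101101.11011001.01100101


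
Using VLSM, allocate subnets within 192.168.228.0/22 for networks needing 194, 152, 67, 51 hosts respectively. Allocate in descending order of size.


194 hosts -> /24 (254 usable): 192.168.228.0/24
152 hosts -> /24 (254 usable): 192.168.229.0/24
67 hosts -> /25 (126 usable): 192.168.230.0/25
51 hosts -> /26 (62 usable): 192.168.230.128/26
Allocation: 192.168.228.0/24 (194 hosts, 254 usable); 192.168.229.0/24 (152 hosts, 254 usable); 192.168.230.0/25 (67 hosts, 126 usable); 192.168.230.128/26 (51 hosts, 62 usable)


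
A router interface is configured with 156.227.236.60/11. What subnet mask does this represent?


/11 means 11 network bits, 21 host bits
Binary: 11111111111000000000000000000000
Mask: 255.224.0.0


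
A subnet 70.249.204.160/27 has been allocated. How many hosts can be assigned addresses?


Host bits = 32 - 27 = 5
Total addresses = 2^5 = 32
Usable = total - 2 (network and broadcast)
Usable hosts: 30


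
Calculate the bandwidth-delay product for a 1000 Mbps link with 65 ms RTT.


BDP = bandwidth * RTT
= 1000 Mbps * 65 ms
= 1000 * 1e6 * 65 / 1000 bits
= 65000000 bits
= 8125000 bytes
= 7934.5703 KB
BDP = 65000000 bits (8125000 bytes)


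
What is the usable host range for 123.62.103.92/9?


Network: 123.0.0.0
Broadcast: 123.127.255.255
First usable = network + 1
Last usable = broadcast - 1
Range: 123.0.0.1 to 123.127.255.254


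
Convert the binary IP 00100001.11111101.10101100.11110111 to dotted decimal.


00100001 = 33
11111101 = 253
10101100 = 172
11110111 = 247
IP: 33.253.172.247


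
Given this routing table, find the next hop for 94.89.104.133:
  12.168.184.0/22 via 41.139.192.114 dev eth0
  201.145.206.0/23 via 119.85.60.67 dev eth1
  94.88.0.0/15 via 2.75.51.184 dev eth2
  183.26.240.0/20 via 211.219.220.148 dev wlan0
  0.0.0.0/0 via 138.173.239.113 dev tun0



Longest prefix match for 94.89.104.133:
  /22 12.168.184.0: no
  /23 201.145.206.0: no
  /15 94.88.0.0: MATCH
  /20 183.26.240.0: no
  /0 0.0.0.0: MATCH
Selected: next-hop 2.75.51.184 via eth2 (matched /15)


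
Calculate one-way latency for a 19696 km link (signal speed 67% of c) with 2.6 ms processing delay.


Speed = 0.67 * 3e5 km/s = 201000 km/s
Propagation delay = 19696 / 201000 = 0.098 s = 97.99 ms
Processing delay = 2.6 ms
Total one-way latency = 100.59 ms


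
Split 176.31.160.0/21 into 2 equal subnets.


New prefix = 21 + 1 = 22
Each subnet has 1024 addresses
  176.31.160.0/22
  176.31.164.0/22
Subnets: 176.31.160.0/22, 176.31.164.0/22


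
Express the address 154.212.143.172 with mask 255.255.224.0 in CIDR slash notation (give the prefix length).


Binary: 11111111.11111111.11100000.00000000
Count leading 1s
Prefix: /19


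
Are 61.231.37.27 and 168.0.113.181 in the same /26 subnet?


Mask: 255.255.255.192
61.231.37.27 AND mask = 61.231.37.0
168.0.113.181 AND mask = 168.0.113.128
No, different subnets (61.231.37.0 vs 168.0.113.128)


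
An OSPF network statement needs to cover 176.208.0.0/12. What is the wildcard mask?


Subnet mask: 255.240.0.0
Wildcard = 255.255.255.255 - subnet mask
255 - 255 = 0
255 - 240 = 15
255 - 0 = 255
255 - 0 = 255
Wildcard: 0.15.255.255


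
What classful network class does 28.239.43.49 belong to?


First octet: 28
Binary: 00011100
0xxxxxxx -> Class A (1-126)
Class A, default mask 255.0.0.0 (/8)


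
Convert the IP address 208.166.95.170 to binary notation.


208 = 11010000
166 = 10100110
95 = 01011111
170 = 10101010
Binary: 11010000.10100110.01011111.10101010


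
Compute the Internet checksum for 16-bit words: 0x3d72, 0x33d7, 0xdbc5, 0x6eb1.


Sum all words (with carry folding):
+ 0x3d72 = 0x3d72
+ 0x33d7 = 0x7149
+ 0xdbc5 = 0x4d0f
+ 0x6eb1 = 0xbbc0
One's complement: ~0xbbc0
Checksum = 0x443f


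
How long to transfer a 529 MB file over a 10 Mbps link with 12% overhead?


Effective throughput = 10 * (1 - 12/100) = 8.8 Mbps
File size in Mb = 529 * 8 = 4232 Mb
Time = 4232 / 8.8
Time = 480.9091 seconds


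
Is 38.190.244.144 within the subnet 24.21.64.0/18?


Subnet network: 24.21.64.0
Test IP AND mask: 38.190.192.0
No, 38.190.244.144 is not in 24.21.64.0/18


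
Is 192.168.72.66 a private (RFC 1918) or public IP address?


RFC 1918 private ranges:
  10.0.0.0/8 (10.0.0.0 - 10.255.255.255)
  172.16.0.0/12 (172.16.0.0 - 172.31.255.255)
  192.168.0.0/16 (192.168.0.0 - 192.168.255.255)
Private (in 192.168.0.0/16)


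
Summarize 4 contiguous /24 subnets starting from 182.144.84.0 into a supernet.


Original prefix: /24
Number of subnets: 4 = 2^2
New prefix = 24 - 2 = 22
Supernet: 182.144.84.0/22


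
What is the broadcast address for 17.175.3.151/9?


Network: 17.128.0.0/9
Host bits = 23
Set all host bits to 1:
Broadcast: 17.255.255.255


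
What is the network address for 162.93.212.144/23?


IP:   10100010.01011101.11010100.10010000
Mask: 11111111.11111111.11111110.00000000
AND operation:
Net:  10100010.01011101.11010100.00000000
Network: 162.93.212.0/23


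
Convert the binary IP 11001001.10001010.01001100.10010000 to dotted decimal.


11001001 = 201
10001010 = 138
01001100 = 76
10010000 = 144
IP: 201.138.76.144


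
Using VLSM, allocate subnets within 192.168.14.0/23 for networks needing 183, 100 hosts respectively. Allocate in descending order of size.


183 hosts -> /24 (254 usable): 192.168.14.0/24
100 hosts -> /25 (126 usable): 192.168.15.0/25
Allocation: 192.168.14.0/24 (183 hosts, 254 usable); 192.168.15.0/25 (100 hosts, 126 usable)


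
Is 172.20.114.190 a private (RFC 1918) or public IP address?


RFC 1918 private ranges:
  10.0.0.0/8 (10.0.0.0 - 10.255.255.255)
  172.16.0.0/12 (172.16.0.0 - 172.31.255.255)
  192.168.0.0/16 (192.168.0.0 - 192.168.255.255)
Private (in 172.16.0.0/12)


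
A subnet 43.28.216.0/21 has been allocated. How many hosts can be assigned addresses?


Host bits = 32 - 21 = 11
Total addresses = 2^11 = 2048
Usable = total - 2 (network and broadcast)
Usable hosts: 2046


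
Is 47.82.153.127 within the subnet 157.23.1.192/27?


Subnet network: 157.23.1.192
Test IP AND mask: 47.82.153.96
No, 47.82.153.127 is not in 157.23.1.192/27


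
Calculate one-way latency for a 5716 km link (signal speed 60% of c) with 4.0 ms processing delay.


Speed = 0.6 * 3e5 km/s = 180000 km/s
Propagation delay = 5716 / 180000 = 0.0318 s = 31.7556 ms
Processing delay = 4.0 ms
Total one-way latency = 35.7556 ms


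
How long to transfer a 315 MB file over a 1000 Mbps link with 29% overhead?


Effective throughput = 1000 * (1 - 29/100) = 710 Mbps
File size in Mb = 315 * 8 = 2520 Mb
Time = 2520 / 710
Time = 3.5493 seconds


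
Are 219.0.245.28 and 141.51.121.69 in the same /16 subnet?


Mask: 255.255.0.0
219.0.245.28 AND mask = 219.0.0.0
141.51.121.69 AND mask = 141.51.0.0
No, different subnets (219.0.0.0 vs 141.51.0.0)


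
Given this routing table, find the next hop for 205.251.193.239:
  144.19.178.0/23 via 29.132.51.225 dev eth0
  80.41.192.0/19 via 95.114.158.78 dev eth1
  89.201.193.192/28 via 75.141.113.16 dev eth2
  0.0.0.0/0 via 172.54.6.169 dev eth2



Longest prefix match for 205.251.193.239:
  /23 144.19.178.0: no
  /19 80.41.192.0: no
  /28 89.201.193.192: no
  /0 0.0.0.0: MATCH
Selected: next-hop 172.54.6.169 via eth2 (matched /0)


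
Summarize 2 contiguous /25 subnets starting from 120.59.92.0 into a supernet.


Original prefix: /25
Number of subnets: 2 = 2^1
New prefix = 25 - 1 = 24
Supernet: 120.59.92.0/24


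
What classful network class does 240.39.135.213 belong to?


First octet: 240
Binary: 11110000
1111xxxx -> Class E (240-255)
Class E (reserved), default mask N/A


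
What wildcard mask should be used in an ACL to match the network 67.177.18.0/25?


Subnet mask: 255.255.255.128
Wildcard = 255.255.255.255 - subnet mask
255 - 255 = 0
255 - 255 = 0
255 - 255 = 0
255 - 128 = 127
Wildcard: 0.0.0.127


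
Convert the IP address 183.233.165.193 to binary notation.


183 = 10110111
233 = 11101001
165 = 10100101
193 = 11000001
Binary: 10110111.11101001.10100101.11000001


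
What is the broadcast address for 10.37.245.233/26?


Network: 10.37.245.192/26
Host bits = 6
Set all host bits to 1:
Broadcast: 10.37.245.255


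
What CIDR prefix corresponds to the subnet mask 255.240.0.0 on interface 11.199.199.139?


Binary: 11111111.11110000.00000000.00000000
Count leading 1s
Prefix: /12


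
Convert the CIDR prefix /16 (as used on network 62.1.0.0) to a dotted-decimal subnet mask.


/16 means 16 network bits, 16 host bits
Binary: 11111111111111110000000000000000
Mask: 255.255.0.0


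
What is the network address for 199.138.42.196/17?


IP:   11000111.10001010.00101010.11000100
Mask: 11111111.11111111.10000000.00000000
AND operation:
Net:  11000111.10001010.00000000.00000000
Network: 199.138.0.0/17


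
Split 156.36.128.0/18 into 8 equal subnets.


New prefix = 18 + 3 = 21
Each subnet has 2048 addresses
  156.36.128.0/21
  156.36.136.0/21
  156.36.144.0/21
  156.36.152.0/21
  156.36.160.0/21
  156.36.168.0/21
  156.36.176.0/21
  156.36.184.0/21
Subnets: 156.36.128.0/21, 156.36.136.0/21, 156.36.144.0/21, 156.36.152.0/21, 156.36.160.0/21, 156.36.168.0/21, 156.36.176.0/21, 156.36.184.0/21


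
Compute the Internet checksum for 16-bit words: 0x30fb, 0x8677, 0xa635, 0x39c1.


Sum all words (with carry folding):
+ 0x30fb = 0x30fb
+ 0x8677 = 0xb772
+ 0xa635 = 0x5da8
+ 0x39c1 = 0x9769
One's complement: ~0x9769
Checksum = 0x6896


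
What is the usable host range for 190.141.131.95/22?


Network: 190.141.128.0
Broadcast: 190.141.131.255
First usable = network + 1
Last usable = broadcast - 1
Range: 190.141.128.1 to 190.141.131.254


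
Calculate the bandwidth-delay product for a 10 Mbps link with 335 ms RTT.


BDP = bandwidth * RTT
= 10 Mbps * 335 ms
= 10 * 1e6 * 335 / 1000 bits
= 3350000 bits
= 418750 bytes
= 408.9355 KB
BDP = 3350000 bits (418750 bytes)


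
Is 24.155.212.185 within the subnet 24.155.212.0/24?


Subnet network: 24.155.212.0
Test IP AND mask: 24.155.212.0
Yes, 24.155.212.185 is in 24.155.212.0/24


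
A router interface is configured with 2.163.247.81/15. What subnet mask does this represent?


/15 means 15 network bits, 17 host bits
Binary: 11111111111111100000000000000000
Mask: 255.254.0.0


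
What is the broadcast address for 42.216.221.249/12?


Network: 42.208.0.0/12
Host bits = 20
Set all host bits to 1:
Broadcast: 42.223.255.255


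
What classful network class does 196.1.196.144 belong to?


First octet: 196
Binary: 11000100
110xxxxx -> Class C (192-223)
Class C, default mask 255.255.255.0 (/24)


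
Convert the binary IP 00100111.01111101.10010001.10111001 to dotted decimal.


00100111 = 39
01111101 = 125
10010001 = 145
10111001 = 185
IP: 39.125.145.185


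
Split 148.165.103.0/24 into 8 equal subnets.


New prefix = 24 + 3 = 27
Each subnet has 32 addresses
  148.165.103.0/27
  148.165.103.32/27
  148.165.103.64/27
  148.165.103.96/27
  148.165.103.128/27
  148.165.103.160/27
  148.165.103.192/27
  148.165.103.224/27
Subnets: 148.165.103.0/27, 148.165.103.32/27, 148.165.103.64/27, 148.165.103.96/27, 148.165.103.128/27, 148.165.103.160/27, 148.165.103.192/27, 148.165.103.224/27


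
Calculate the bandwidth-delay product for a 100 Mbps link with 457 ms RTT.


BDP = bandwidth * RTT
= 100 Mbps * 457 ms
= 100 * 1e6 * 457 / 1000 bits
= 45700000 bits
= 5712500 bytes
= 5578.6133 KB
BDP = 45700000 bits (5712500 bytes)


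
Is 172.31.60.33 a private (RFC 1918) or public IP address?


RFC 1918 private ranges:
  10.0.0.0/8 (10.0.0.0 - 10.255.255.255)
  172.16.0.0/12 (172.16.0.0 - 172.31.255.255)
  192.168.0.0/16 (192.168.0.0 - 192.168.255.255)
Private (in 172.16.0.0/12)


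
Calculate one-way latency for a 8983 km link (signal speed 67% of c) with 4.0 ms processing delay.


Speed = 0.67 * 3e5 km/s = 201000 km/s
Propagation delay = 8983 / 201000 = 0.0447 s = 44.6915 ms
Processing delay = 4.0 ms
Total one-way latency = 48.6915 ms


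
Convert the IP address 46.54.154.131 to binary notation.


46 = 00101110
54 = 00110110
154 = 10011010
131 = 10000011
Binary: 00101110.00110110.10011010.10000011


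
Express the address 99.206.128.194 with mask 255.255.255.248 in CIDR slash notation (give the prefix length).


Binary: 11111111.11111111.11111111.11111000
Count leading 1s
Prefix: /29


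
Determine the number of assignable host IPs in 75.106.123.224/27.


Host bits = 32 - 27 = 5
Total addresses = 2^5 = 32
Usable = total - 2 (network and broadcast)
Usable hosts: 30


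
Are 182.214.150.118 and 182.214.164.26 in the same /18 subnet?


Mask: 255.255.192.0
182.214.150.118 AND mask = 182.214.128.0
182.214.164.26 AND mask = 182.214.128.0
Yes, same subnet (182.214.128.0)


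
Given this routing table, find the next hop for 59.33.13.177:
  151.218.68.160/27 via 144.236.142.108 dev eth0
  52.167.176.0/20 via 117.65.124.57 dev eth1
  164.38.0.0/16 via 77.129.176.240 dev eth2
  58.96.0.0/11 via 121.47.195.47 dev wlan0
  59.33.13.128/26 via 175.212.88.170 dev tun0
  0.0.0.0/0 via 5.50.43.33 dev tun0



Longest prefix match for 59.33.13.177:
  /27 151.218.68.160: no
  /20 52.167.176.0: no
  /16 164.38.0.0: no
  /11 58.96.0.0: no
  /26 59.33.13.128: MATCH
  /0 0.0.0.0: MATCH
Selected: next-hop 175.212.88.170 via tun0 (matched /26)


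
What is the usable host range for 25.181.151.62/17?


Network: 25.181.128.0
Broadcast: 25.181.255.255
First usable = network + 1
Last usable = broadcast - 1
Range: 25.181.128.1 to 25.181.255.254


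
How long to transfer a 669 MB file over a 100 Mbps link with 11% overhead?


Effective throughput = 100 * (1 - 11/100) = 89 Mbps
File size in Mb = 669 * 8 = 5352 Mb
Time = 5352 / 89
Time = 60.1348 seconds


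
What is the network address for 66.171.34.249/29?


IP:   01000010.10101011.00100010.11111001
Mask: 11111111.11111111.11111111.11111000
AND operation:
Net:  01000010.10101011.00100010.11111000
Network: 66.171.34.248/29


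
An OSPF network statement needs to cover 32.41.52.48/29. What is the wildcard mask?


Subnet mask: 255.255.255.248
Wildcard = 255.255.255.255 - subnet mask
255 - 255 = 0
255 - 255 = 0
255 - 255 = 0
255 - 248 = 7
Wildcard: 0.0.0.7


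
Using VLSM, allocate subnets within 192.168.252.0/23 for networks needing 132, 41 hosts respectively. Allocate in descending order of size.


132 hosts -> /24 (254 usable): 192.168.252.0/24
41 hosts -> /26 (62 usable): 192.168.253.0/26
Allocation: 192.168.252.0/24 (132 hosts, 254 usable); 192.168.253.0/26 (41 hosts, 62 usable)


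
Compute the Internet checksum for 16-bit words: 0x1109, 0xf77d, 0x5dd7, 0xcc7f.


Sum all words (with carry folding):
+ 0x1109 = 0x1109
+ 0xf77d = 0x0887
+ 0x5dd7 = 0x665e
+ 0xcc7f = 0x32de
One's complement: ~0x32de
Checksum = 0xcd21


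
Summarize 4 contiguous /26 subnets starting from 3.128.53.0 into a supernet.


Original prefix: /26
Number of subnets: 4 = 2^2
New prefix = 26 - 2 = 24
Supernet: 3.128.53.0/24


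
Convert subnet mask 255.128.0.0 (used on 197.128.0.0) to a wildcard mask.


Subnet mask: 255.128.0.0
Wildcard = 255.255.255.255 - subnet mask
255 - 255 = 0
255 - 128 = 127
255 - 0 = 255
255 - 0 = 255
Wildcard: 0.127.255.255


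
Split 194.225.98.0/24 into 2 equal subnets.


New prefix = 24 + 1 = 25
Each subnet has 128 addresses
  194.225.98.0/25
  194.225.98.128/25
Subnets: 194.225.98.0/25, 194.225.98.128/25


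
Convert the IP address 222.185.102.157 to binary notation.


222 = 11011110
185 = 10111001
102 = 01100110
157 = 10011101
Binary: 11011110.10111001.01100110.10011101


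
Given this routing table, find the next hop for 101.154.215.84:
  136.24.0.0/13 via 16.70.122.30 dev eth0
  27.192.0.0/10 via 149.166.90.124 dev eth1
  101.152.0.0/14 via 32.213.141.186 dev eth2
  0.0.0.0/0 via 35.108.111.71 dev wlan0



Longest prefix match for 101.154.215.84:
  /13 136.24.0.0: no
  /10 27.192.0.0: no
  /14 101.152.0.0: MATCH
  /0 0.0.0.0: MATCH
Selected: next-hop 32.213.141.186 via eth2 (matched /14)


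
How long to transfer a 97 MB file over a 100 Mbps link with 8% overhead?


Effective throughput = 100 * (1 - 8/100) = 92 Mbps
File size in Mb = 97 * 8 = 776 Mb
Time = 776 / 92
Time = 8.4348 seconds


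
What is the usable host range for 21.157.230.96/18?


Network: 21.157.192.0
Broadcast: 21.157.255.255
First usable = network + 1
Last usable = broadcast - 1
Range: 21.157.192.1 to 21.157.255.254


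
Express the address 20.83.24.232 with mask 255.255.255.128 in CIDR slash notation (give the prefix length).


Binary: 11111111.11111111.11111111.10000000
Count leading 1s
Prefix: /25


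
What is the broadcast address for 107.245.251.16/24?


Network: 107.245.251.0/24
Host bits = 8
Set all host bits to 1:
Broadcast: 107.245.251.255


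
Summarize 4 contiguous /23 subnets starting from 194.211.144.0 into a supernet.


Original prefix: /23
Number of subnets: 4 = 2^2
New prefix = 23 - 2 = 21
Supernet: 194.211.144.0/21


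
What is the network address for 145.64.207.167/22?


IP:   10010001.01000000.11001111.10100111
Mask: 11111111.11111111.11111100.00000000
AND operation:
Net:  10010001.01000000.11001100.00000000
Network: 145.64.204.0/22


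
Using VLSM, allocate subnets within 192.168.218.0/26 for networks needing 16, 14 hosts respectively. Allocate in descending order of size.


16 hosts -> /27 (30 usable): 192.168.218.0/27
14 hosts -> /28 (14 usable): 192.168.218.32/28
Allocation: 192.168.218.0/27 (16 hosts, 30 usable); 192.168.218.32/28 (14 hosts, 14 usable)


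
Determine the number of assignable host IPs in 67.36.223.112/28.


Host bits = 32 - 28 = 4
Total addresses = 2^4 = 16
Usable = total - 2 (network and broadcast)
Usable hosts: 14


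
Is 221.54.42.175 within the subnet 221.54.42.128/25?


Subnet network: 221.54.42.128
Test IP AND mask: 221.54.42.128
Yes, 221.54.42.175 is in 221.54.42.128/25


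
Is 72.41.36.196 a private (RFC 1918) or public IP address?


RFC 1918 private ranges:
  10.0.0.0/8 (10.0.0.0 - 10.255.255.255)
  172.16.0.0/12 (172.16.0.0 - 172.31.255.255)
  192.168.0.0/16 (192.168.0.0 - 192.168.255.255)
Public (not in any RFC 1918 range)


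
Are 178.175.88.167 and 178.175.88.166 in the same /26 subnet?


Mask: 255.255.255.192
178.175.88.167 AND mask = 178.175.88.128
178.175.88.166 AND mask = 178.175.88.128
Yes, same subnet (178.175.88.128)


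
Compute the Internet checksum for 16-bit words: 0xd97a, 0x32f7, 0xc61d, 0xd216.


Sum all words (with carry folding):
+ 0xd97a = 0xd97a
+ 0x32f7 = 0x0c72
+ 0xc61d = 0xd28f
+ 0xd216 = 0xa4a6
One's complement: ~0xa4a6
Checksum = 0x5b59


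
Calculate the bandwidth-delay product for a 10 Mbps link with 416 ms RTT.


BDP = bandwidth * RTT
= 10 Mbps * 416 ms
= 10 * 1e6 * 416 / 1000 bits
= 4160000 bits
= 520000 bytes
= 507.8125 KB
BDP = 4160000 bits (520000 bytes)


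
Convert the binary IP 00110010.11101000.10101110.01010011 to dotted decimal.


00110010 = 50
11101000 = 232
10101110 = 174
01010011 = 83
IP: 50.232.174.83


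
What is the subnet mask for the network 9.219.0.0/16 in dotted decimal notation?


/16 means 16 network bits, 16 host bits
Binary: 11111111111111110000000000000000
Mask: 255.255.0.0


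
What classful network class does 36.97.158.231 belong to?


First octet: 36
Binary: 00100100
0xxxxxxx -> Class A (1-126)
Class A, default mask 255.0.0.0 (/8)


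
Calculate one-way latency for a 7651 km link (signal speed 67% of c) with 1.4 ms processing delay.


Speed = 0.67 * 3e5 km/s = 201000 km/s
Propagation delay = 7651 / 201000 = 0.0381 s = 38.0647 ms
Processing delay = 1.4 ms
Total one-way latency = 39.4647 ms


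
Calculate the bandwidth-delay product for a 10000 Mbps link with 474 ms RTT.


BDP = bandwidth * RTT
= 10000 Mbps * 474 ms
= 10000 * 1e6 * 474 / 1000 bits
= 4740000000 bits
= 592500000 bytes
= 578613.2812 KB
BDP = 4740000000 bits (592500000 bytes)


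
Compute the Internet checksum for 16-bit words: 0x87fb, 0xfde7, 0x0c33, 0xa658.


Sum all words (with carry folding):
+ 0x87fb = 0x87fb
+ 0xfde7 = 0x85e3
+ 0x0c33 = 0x9216
+ 0xa658 = 0x386f
One's complement: ~0x386f
Checksum = 0xc790


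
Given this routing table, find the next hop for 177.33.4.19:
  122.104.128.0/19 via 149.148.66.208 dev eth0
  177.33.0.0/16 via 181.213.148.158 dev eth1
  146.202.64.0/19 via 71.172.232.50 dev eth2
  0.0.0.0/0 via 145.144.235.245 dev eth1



Longest prefix match for 177.33.4.19:
  /19 122.104.128.0: no
  /16 177.33.0.0: MATCH
  /19 146.202.64.0: no
  /0 0.0.0.0: MATCH
Selected: next-hop 181.213.148.158 via eth1 (matched /16)


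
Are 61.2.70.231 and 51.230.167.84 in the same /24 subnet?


Mask: 255.255.255.0
61.2.70.231 AND mask = 61.2.70.0
51.230.167.84 AND mask = 51.230.167.0
No, different subnets (61.2.70.0 vs 51.230.167.0)


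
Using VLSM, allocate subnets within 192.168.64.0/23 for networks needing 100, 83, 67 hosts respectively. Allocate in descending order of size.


100 hosts -> /25 (126 usable): 192.168.64.0/25
83 hosts -> /25 (126 usable): 192.168.64.128/25
67 hosts -> /25 (126 usable): 192.168.65.0/25
Allocation: 192.168.64.0/25 (100 hosts, 126 usable); 192.168.64.128/25 (83 hosts, 126 usable); 192.168.65.0/25 (67 hosts, 126 usable)


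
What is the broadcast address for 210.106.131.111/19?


Network: 210.106.128.0/19
Host bits = 13
Set all host bits to 1:
Broadcast: 210.106.159.255


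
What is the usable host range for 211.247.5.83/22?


Network: 211.247.4.0
Broadcast: 211.247.7.255
First usable = network + 1
Last usable = broadcast - 1
Range: 211.247.4.1 to 211.247.7.254


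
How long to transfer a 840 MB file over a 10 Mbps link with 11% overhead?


Effective throughput = 10 * (1 - 11/100) = 8.9 Mbps
File size in Mb = 840 * 8 = 6720 Mb
Time = 6720 / 8.9
Time = 755.0562 seconds


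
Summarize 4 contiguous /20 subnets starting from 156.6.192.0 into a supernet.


Original prefix: /20
Number of subnets: 4 = 2^2
New prefix = 20 - 2 = 18
Supernet: 156.6.192.0/18


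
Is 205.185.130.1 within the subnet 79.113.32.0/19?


Subnet network: 79.113.32.0
Test IP AND mask: 205.185.128.0
No, 205.185.130.1 is not in 79.113.32.0/19


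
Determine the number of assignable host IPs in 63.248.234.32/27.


Host bits = 32 - 27 = 5
Total addresses = 2^5 = 32
Usable = total - 2 (network and broadcast)
Usable hosts: 30


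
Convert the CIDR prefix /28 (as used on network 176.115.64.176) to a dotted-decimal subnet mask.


/28 means 28 network bits, 4 host bits
Binary: 11111111111111111111111111110000
Mask: 255.255.255.240


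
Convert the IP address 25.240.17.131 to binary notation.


25 = 00011001
240 = 11110000
17 = 00010001
131 = 10000011
Binary: 00011001.11110000.00010001.10000011


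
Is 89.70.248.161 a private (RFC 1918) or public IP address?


RFC 1918 private ranges:
  10.0.0.0/8 (10.0.0.0 - 10.255.255.255)
  172.16.0.0/12 (172.16.0.0 - 172.31.255.255)
  192.168.0.0/16 (192.168.0.0 - 192.168.255.255)
Public (not in any RFC 1918 range)


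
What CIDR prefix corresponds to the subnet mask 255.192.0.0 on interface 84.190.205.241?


Binary: 11111111.11000000.00000000.00000000
Count leading 1s
Prefix: /10


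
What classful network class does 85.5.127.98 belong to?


First octet: 85
Binary: 01010101
0xxxxxxx -> Class A (1-126)
Class A, default mask 255.0.0.0 (/8)


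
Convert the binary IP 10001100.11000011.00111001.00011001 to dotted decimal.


10001100 = 140
11000011 = 195
00111001 = 57
00011001 = 25
IP: 140.195.57.25


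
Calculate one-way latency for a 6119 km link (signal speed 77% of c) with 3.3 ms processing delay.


Speed = 0.77 * 3e5 km/s = 231000 km/s
Propagation delay = 6119 / 231000 = 0.0265 s = 26.4892 ms
Processing delay = 3.3 ms
Total one-way latency = 29.7892 ms


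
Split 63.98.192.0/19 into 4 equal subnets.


New prefix = 19 + 2 = 21
Each subnet has 2048 addresses
  63.98.192.0/21
  63.98.200.0/21
  63.98.208.0/21
  63.98.216.0/21
Subnets: 63.98.192.0/21, 63.98.200.0/21, 63.98.208.0/21, 63.98.216.0/21


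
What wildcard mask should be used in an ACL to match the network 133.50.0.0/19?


Subnet mask: 255.255.224.0
Wildcard = 255.255.255.255 - subnet mask
255 - 255 = 0
255 - 255 = 0
255 - 224 = 31
255 - 0 = 255
Wildcard: 0.0.31.255


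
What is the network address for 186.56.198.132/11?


IP:   10111010.00111000.11000110.10000100
Mask: 11111111.11100000.00000000.00000000
AND operation:
Net:  10111010.00100000.00000000.00000000
Network: 186.32.0.0/11


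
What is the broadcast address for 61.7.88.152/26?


Network: 61.7.88.128/26
Host bits = 6
Set all host bits to 1:
Broadcast: 61.7.88.191


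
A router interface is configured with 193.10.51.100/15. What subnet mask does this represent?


/15 means 15 network bits, 17 host bits
Binary: 11111111111111100000000000000000
Mask: 255.254.0.0


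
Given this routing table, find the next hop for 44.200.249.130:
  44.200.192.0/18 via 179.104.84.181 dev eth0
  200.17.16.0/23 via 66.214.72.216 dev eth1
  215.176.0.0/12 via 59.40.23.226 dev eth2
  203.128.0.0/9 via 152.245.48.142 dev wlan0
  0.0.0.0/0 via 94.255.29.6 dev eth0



Longest prefix match for 44.200.249.130:
  /18 44.200.192.0: MATCH
  /23 200.17.16.0: no
  /12 215.176.0.0: no
  /9 203.128.0.0: no
  /0 0.0.0.0: MATCH
Selected: next-hop 179.104.84.181 via eth0 (matched /18)


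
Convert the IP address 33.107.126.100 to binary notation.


33 = 00100001
107 = 01101011
126 = 01111110
100 = 01100100
Binary: 00100001.01101011.01111110.01100100


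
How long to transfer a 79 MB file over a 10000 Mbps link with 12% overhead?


Effective throughput = 10000 * (1 - 12/100) = 8800 Mbps
File size in Mb = 79 * 8 = 632 Mb
Time = 632 / 8800
Time = 0.0718 seconds


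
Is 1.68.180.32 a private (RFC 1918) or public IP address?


RFC 1918 private ranges:
  10.0.0.0/8 (10.0.0.0 - 10.255.255.255)
  172.16.0.0/12 (172.16.0.0 - 172.31.255.255)
  192.168.0.0/16 (192.168.0.0 - 192.168.255.255)
Public (not in any RFC 1918 range)


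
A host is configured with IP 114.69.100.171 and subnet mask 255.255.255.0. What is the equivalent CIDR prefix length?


Binary: 11111111.11111111.11111111.00000000
Count leading 1s
Prefix: /24


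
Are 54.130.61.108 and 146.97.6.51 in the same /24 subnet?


Mask: 255.255.255.0
54.130.61.108 AND mask = 54.130.61.0
146.97.6.51 AND mask = 146.97.6.0
No, different subnets (54.130.61.0 vs 146.97.6.0)


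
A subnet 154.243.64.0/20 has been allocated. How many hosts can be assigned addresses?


Host bits = 32 - 20 = 12
Total addresses = 2^12 = 4096
Usable = total - 2 (network and broadcast)
Usable hosts: 4094


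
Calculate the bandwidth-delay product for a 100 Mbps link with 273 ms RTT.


BDP = bandwidth * RTT
= 100 Mbps * 273 ms
= 100 * 1e6 * 273 / 1000 bits
= 27300000 bits
= 3412500 bytes
= 3332.5195 KB
BDP = 27300000 bits (3412500 bytes)
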